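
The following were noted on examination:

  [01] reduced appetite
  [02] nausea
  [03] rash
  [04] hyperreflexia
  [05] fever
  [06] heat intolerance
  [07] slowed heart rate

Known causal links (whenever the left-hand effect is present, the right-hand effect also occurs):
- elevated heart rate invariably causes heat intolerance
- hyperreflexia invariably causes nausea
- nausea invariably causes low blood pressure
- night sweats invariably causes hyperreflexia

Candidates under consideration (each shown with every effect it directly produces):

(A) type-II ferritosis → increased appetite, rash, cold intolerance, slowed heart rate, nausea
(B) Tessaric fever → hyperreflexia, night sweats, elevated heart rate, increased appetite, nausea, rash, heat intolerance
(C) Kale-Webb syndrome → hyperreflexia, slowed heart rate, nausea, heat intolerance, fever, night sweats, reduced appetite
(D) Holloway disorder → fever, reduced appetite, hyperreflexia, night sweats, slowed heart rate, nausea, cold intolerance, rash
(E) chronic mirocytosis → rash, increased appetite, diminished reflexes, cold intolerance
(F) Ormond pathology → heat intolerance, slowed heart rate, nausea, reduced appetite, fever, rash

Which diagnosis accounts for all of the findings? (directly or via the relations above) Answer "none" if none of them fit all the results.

Testing each hypothesis:
(A) type-II ferritosis — fails on reduced appetite, hyperreflexia, fever, heat intolerance (predicts increased appetite, not reduced appetite; predicts cold intolerance, not heat intolerance)
(B) Tessaric fever — reduced appetite -; nausea +; rash +; hyperreflexia +; fever -; heat intolerance +; slowed heart rate -
(C) Kale-Webb syndrome — does not account for rash
(D) Holloway disorder — reduced appetite +; nausea +; rash +; hyperreflexia +; fever +; heat intolerance -; slowed heart rate +
(E) chronic mirocytosis — reduced appetite -; nausea -; rash +; hyperreflexia -; fever -; heat intolerance -; slowed heart rate -
(F) Ormond pathology — reduced appetite +; nausea +; rash +; hyperreflexia -; fever +; heat intolerance +; slowed heart rate +
Every candidate fails on at least one observation.

none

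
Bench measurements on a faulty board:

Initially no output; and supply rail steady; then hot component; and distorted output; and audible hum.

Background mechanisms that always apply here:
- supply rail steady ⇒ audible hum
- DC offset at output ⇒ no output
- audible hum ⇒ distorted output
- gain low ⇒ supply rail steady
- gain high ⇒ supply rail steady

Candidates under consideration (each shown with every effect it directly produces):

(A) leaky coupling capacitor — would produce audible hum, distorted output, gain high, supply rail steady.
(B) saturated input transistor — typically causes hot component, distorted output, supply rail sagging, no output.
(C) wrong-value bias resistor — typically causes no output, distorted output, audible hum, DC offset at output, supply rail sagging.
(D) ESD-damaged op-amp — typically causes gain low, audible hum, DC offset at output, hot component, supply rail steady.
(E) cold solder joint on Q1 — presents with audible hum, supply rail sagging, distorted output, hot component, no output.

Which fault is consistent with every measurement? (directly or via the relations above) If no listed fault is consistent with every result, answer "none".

Checking each candidate against the observations:
(A) leaky coupling capacitor — does not account for no output, hot component
(B) saturated input transistor — no output yes; supply rail steady NO; hot component yes; distorted output yes; audible hum NO
(C) wrong-value bias resistor — no output yes; supply rail steady NO; hot component NO; distorted output yes; audible hum yes
(D) ESD-damaged op-amp — no output yes (by DC offset at output → no output); supply rail steady yes; hot component yes; distorted output yes (by audible hum → distorted output); audible hum yes
(E) cold solder joint on Q1 — fails on supply rail steady (predicts supply rail sagging, not supply rail steady)
(D) alone accounts for all the evidence.

D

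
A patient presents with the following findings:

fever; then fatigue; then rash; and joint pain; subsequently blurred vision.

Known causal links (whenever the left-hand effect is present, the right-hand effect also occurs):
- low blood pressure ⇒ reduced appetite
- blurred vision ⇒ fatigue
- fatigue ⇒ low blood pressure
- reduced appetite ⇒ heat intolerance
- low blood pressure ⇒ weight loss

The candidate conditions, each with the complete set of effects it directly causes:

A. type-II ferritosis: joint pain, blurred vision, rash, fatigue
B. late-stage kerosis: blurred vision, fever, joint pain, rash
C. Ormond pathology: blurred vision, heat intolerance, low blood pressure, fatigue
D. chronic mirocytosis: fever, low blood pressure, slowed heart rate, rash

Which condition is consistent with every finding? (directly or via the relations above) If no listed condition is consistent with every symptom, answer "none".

Per-candidate check:
(A) type-II ferritosis — does not account for fever
(B) late-stage kerosis — fever ✓; fatigue ✓ (via blurred vision → fatigue); rash ✓; joint pain ✓; blurred vision ✓
(C) Ormond pathology — does not account for fever, rash, joint pain
(D) chronic mirocytosis — fever ✓; fatigue ✗; rash ✓; joint pain ✗; blurred vision ✗
Only (B) is consistent with every observation.

B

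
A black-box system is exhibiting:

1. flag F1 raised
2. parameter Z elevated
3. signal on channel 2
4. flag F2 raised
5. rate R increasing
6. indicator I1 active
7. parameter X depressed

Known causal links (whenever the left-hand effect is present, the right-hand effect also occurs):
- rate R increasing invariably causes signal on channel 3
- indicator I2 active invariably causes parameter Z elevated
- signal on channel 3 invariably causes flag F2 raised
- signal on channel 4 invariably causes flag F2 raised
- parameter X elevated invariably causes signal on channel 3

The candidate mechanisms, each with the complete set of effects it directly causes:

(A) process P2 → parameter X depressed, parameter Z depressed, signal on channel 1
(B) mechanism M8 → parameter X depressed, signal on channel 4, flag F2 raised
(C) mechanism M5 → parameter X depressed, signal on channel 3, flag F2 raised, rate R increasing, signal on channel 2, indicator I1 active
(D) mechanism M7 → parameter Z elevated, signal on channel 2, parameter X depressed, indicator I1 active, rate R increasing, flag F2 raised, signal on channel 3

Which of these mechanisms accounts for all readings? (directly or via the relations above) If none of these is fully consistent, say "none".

none

For each candidate, compare predicted effects to what was observed:
(A) process P2 — fails on flag F1 raised, parameter Z elevated, signal on channel 2, flag F2 raised, rate R increasing, indicator I1 active (predicts parameter Z depressed, not parameter Z elevated)
(B) mechanism M8 — does not account for flag F1 raised, parameter Z elevated, signal on channel 2, rate R increasing, indicator I1 active
(C) mechanism M5 — flag F1 raised miss; parameter Z elevated miss; signal on channel 2 match; flag F2 raised match; rate R increasing match; indicator I1 active match; parameter X depressed match
(D) mechanism M7 — does not account for flag F1 raised
Every candidate fails on at least one observation.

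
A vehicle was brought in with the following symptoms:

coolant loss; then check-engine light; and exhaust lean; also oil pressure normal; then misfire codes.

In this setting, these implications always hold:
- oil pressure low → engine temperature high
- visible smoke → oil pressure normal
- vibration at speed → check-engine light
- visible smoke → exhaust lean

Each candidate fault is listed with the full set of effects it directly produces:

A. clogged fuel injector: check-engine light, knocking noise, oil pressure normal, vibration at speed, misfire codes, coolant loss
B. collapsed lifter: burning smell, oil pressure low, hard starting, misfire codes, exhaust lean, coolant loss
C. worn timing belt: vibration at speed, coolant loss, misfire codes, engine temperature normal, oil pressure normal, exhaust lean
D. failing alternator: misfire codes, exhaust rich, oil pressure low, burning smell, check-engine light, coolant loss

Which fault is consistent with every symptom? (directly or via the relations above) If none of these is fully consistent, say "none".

C

Per-candidate check:
(A) clogged fuel injector — does not account for exhaust lean
(B) collapsed lifter — coolant loss +; check-engine light -; exhaust lean +; oil pressure normal -; misfire codes +
(C) worn timing belt — accounts for every observation (check-engine light via vibration at speed → check-engine light)
(D) failing alternator — fails on exhaust lean, oil pressure normal (predicts exhaust rich, not exhaust lean; predicts oil pressure low, not oil pressure normal)
Only (C) is consistent with every observation.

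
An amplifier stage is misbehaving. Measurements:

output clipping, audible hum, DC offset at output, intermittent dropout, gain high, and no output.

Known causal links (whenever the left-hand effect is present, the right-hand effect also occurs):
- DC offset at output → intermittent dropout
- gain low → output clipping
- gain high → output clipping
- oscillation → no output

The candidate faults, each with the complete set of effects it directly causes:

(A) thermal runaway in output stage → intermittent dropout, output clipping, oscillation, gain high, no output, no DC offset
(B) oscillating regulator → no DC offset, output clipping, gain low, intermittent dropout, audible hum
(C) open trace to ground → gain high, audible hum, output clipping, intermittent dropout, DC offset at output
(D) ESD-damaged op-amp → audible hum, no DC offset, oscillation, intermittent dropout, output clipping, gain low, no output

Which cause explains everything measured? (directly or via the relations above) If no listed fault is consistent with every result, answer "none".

Per-candidate check:
(A) thermal runaway in output stage — fails on audible hum, DC offset at output (predicts no DC offset, not DC offset at output)
(B) oscillating regulator — output clipping match; audible hum match; DC offset at output miss; intermittent dropout match; gain high miss; no output miss
(C) open trace to ground — output clipping match; audible hum match; DC offset at output match; intermittent dropout match; gain high match; no output miss
(D) ESD-damaged op-amp — fails on DC offset at output, gain high (predicts no DC offset, not DC offset at output; predicts gain low, not gain high)
Every candidate fails on at least one observation.

none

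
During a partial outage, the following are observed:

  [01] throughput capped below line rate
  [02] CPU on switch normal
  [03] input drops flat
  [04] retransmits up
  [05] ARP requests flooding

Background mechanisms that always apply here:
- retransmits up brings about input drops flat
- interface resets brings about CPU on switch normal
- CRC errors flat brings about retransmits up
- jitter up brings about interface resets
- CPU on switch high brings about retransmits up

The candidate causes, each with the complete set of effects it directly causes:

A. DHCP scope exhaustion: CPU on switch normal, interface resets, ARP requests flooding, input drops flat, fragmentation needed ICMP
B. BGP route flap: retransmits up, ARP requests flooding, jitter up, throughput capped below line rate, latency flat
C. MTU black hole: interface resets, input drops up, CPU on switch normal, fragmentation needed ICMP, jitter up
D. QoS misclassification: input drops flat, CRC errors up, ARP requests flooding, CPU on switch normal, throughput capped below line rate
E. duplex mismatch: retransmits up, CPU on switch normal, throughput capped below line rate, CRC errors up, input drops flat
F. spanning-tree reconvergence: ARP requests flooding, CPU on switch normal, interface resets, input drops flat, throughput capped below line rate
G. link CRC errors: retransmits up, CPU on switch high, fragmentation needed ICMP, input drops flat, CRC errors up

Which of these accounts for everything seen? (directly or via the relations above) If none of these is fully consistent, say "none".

B

Per-candidate check:
(A) DHCP scope exhaustion — does not account for throughput capped below line rate, retransmits up
(B) BGP route flap — throughput capped below line rate ✓; CPU on switch normal ✓ (via jitter up → interface resets → CPU on switch normal); input drops flat ✓ (via retransmits up → input drops flat); retransmits up ✓; ARP requests flooding ✓
(C) MTU black hole — fails on throughput capped below line rate, input drops flat, retransmits up, ARP requests flooding (predicts input drops up, not input drops flat)
(D) QoS misclassification — throughput capped below line rate ✓; CPU on switch normal ✓; input drops flat ✓; retransmits up ✗; ARP requests flooding ✓
(E) duplex mismatch — throughput capped below line rate ✓; CPU on switch normal ✓; input drops flat ✓; retransmits up ✓; ARP requests flooding ✗
(F) spanning-tree reconvergence — does not account for retransmits up
(G) link CRC errors — throughput capped below line rate ✗; CPU on switch normal ✗; input drops flat ✓; retransmits up ✓; ARP requests flooding ✗
Only (B) is consistent with every observation.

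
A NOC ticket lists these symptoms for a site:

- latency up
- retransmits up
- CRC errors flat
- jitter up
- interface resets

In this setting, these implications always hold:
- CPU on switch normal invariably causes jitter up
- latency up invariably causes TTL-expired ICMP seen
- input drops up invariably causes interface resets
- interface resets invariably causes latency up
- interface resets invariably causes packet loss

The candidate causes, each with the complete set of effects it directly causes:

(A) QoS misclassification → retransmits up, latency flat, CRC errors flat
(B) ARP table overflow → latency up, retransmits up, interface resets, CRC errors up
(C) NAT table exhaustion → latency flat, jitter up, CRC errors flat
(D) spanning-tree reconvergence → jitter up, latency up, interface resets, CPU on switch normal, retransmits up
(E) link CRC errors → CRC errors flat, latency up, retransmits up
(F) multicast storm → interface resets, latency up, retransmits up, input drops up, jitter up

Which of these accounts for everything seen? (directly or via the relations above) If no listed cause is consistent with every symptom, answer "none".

Per-candidate check:
(A) QoS misclassification — latency up miss; retransmits up match; CRC errors flat match; jitter up miss; interface resets miss
(B) ARP table overflow — latency up match; retransmits up match; CRC errors flat miss; jitter up miss; interface resets match
(C) NAT table exhaustion — latency up miss; retransmits up miss; CRC errors flat match; jitter up match; interface resets miss
(D) spanning-tree reconvergence — latency up match; retransmits up match; CRC errors flat miss; jitter up match; interface resets match
(E) link CRC errors — latency up match; retransmits up match; CRC errors flat match; jitter up miss; interface resets miss
(F) multicast storm — latency up match; retransmits up match; CRC errors flat miss; jitter up match; interface resets match
Every candidate fails on at least one observation.

none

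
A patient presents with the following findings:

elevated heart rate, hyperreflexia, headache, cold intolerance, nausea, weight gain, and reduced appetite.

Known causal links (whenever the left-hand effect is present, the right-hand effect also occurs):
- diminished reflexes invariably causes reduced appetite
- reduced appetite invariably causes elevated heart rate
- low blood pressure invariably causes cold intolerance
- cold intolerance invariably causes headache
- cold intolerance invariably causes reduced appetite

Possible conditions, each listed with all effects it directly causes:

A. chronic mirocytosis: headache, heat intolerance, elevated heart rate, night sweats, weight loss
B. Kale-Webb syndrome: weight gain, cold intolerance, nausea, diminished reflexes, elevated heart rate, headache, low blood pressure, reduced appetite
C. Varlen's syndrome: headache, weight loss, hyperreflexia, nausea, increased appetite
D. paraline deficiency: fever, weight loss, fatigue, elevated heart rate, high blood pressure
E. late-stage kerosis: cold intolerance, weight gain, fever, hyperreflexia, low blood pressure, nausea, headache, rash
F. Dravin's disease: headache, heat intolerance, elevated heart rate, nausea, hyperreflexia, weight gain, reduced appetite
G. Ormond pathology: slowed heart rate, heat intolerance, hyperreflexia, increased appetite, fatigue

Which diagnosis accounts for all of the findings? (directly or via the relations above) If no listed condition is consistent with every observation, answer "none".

Testing each hypothesis:
(A) chronic mirocytosis — fails on hyperreflexia, cold intolerance, nausea, weight gain, reduced appetite (predicts heat intolerance, not cold intolerance; predicts weight loss, not weight gain)
(B) Kale-Webb syndrome — elevated heart rate match; hyperreflexia miss; headache match; cold intolerance match; nausea match; weight gain match; reduced appetite match
(C) Varlen's syndrome — fails on elevated heart rate, cold intolerance, weight gain, reduced appetite (predicts weight loss, not weight gain; predicts increased appetite, not reduced appetite)
(D) paraline deficiency — elevated heart rate match; hyperreflexia miss; headache miss; cold intolerance miss; nausea miss; weight gain miss; reduced appetite miss
(E) late-stage kerosis — elevated heart rate match (by cold intolerance → reduced appetite → elevated heart rate); hyperreflexia match; headache match; cold intolerance match; nausea match; weight gain match; reduced appetite match (by cold intolerance → reduced appetite)
(F) Dravin's disease — fails on cold intolerance (predicts heat intolerance, not cold intolerance)
(G) Ormond pathology — elevated heart rate miss; hyperreflexia match; headache miss; cold intolerance miss; nausea miss; weight gain miss; reduced appetite miss
Only (E) is consistent with every observation.

E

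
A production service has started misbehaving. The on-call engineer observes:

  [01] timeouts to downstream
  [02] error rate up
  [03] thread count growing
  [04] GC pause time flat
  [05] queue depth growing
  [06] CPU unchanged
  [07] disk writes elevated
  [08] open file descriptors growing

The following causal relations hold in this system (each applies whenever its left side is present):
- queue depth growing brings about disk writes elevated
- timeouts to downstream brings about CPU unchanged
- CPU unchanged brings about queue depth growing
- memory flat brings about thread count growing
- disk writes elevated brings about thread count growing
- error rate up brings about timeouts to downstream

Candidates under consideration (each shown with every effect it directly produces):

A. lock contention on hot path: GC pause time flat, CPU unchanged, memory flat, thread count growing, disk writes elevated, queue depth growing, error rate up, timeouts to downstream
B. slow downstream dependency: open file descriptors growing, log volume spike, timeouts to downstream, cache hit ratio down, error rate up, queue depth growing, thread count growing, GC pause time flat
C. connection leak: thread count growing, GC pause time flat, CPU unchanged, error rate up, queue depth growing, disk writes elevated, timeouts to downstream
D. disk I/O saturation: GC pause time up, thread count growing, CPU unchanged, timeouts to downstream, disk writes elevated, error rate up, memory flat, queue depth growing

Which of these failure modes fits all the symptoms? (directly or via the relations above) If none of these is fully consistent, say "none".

B

Testing each hypothesis:
(A) lock contention on hot path — timeouts to downstream ✓; error rate up ✓; thread count growing ✓; GC pause time flat ✓; queue depth growing ✓; CPU unchanged ✓; disk writes elevated ✓; open file descriptors growing ✗
(B) slow downstream dependency — timeouts to downstream ✓; error rate up ✓; thread count growing ✓; GC pause time flat ✓; queue depth growing ✓; CPU unchanged ✓ (through timeouts to downstream → CPU unchanged); disk writes elevated ✓ (through queue depth growing → disk writes elevated); open file descriptors growing ✓
(C) connection leak — timeouts to downstream ✓; error rate up ✓; thread count growing ✓; GC pause time flat ✓; queue depth growing ✓; CPU unchanged ✓; disk writes elevated ✓; open file descriptors growing ✗
(D) disk I/O saturation — fails on GC pause time flat, open file descriptors growing (predicts GC pause time up, not GC pause time flat)
Only (B) is consistent with every observation.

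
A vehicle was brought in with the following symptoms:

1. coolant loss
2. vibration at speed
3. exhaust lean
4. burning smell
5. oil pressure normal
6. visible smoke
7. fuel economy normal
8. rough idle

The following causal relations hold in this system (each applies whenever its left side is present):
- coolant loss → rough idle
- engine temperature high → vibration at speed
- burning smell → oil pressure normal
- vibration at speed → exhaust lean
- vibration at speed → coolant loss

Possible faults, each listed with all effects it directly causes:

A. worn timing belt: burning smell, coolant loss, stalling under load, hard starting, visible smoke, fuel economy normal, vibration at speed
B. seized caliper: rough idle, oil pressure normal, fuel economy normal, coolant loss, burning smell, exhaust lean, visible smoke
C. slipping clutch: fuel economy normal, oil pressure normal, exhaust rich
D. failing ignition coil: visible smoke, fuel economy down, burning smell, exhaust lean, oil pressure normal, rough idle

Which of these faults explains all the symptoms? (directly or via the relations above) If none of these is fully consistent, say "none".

A

Per-candidate check:
(A) worn timing belt — coolant loss +; vibration at speed +; exhaust lean + (through vibration at speed → exhaust lean); burning smell +; oil pressure normal + (through burning smell → oil pressure normal); visible smoke +; fuel economy normal +; rough idle + (through coolant loss → rough idle)
(B) seized caliper — does not account for vibration at speed
(C) slipping clutch — fails on coolant loss, vibration at speed, exhaust lean, burning smell, visible smoke, rough idle (predicts exhaust rich, not exhaust lean)
(D) failing ignition coil — fails on coolant loss, vibration at speed, fuel economy normal (predicts fuel economy down, not fuel economy normal)
Only (A) is consistent with every observation.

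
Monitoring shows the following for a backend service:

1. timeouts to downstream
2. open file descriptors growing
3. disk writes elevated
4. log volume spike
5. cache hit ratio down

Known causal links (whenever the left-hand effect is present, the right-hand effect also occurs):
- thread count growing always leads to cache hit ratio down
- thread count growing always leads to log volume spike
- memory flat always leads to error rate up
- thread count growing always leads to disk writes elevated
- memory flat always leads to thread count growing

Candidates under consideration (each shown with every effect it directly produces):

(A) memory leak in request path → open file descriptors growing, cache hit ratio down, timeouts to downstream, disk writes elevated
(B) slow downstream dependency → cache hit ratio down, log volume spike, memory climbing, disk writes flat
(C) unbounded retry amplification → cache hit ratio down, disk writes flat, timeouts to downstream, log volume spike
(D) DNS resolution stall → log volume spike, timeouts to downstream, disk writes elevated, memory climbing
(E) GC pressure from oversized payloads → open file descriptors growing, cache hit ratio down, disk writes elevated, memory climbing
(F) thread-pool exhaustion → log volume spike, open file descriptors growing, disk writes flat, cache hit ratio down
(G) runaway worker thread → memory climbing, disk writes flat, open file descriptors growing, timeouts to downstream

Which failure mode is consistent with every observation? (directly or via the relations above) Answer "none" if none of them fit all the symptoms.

none

Testing each hypothesis:
(A) memory leak in request path — timeouts to downstream yes; open file descriptors growing yes; disk writes elevated yes; log volume spike NO; cache hit ratio down yes
(B) slow downstream dependency — timeouts to downstream NO; open file descriptors growing NO; disk writes elevated NO; log volume spike yes; cache hit ratio down yes
(C) unbounded retry amplification — timeouts to downstream yes; open file descriptors growing NO; disk writes elevated NO; log volume spike yes; cache hit ratio down yes
(D) DNS resolution stall — timeouts to downstream yes; open file descriptors growing NO; disk writes elevated yes; log volume spike yes; cache hit ratio down NO
(E) GC pressure from oversized payloads — does not account for timeouts to downstream, log volume spike
(F) thread-pool exhaustion — timeouts to downstream NO; open file descriptors growing yes; disk writes elevated NO; log volume spike yes; cache hit ratio down yes
(G) runaway worker thread — fails on disk writes elevated, log volume spike, cache hit ratio down (predicts disk writes flat, not disk writes elevated)
No candidate is consistent with all observations.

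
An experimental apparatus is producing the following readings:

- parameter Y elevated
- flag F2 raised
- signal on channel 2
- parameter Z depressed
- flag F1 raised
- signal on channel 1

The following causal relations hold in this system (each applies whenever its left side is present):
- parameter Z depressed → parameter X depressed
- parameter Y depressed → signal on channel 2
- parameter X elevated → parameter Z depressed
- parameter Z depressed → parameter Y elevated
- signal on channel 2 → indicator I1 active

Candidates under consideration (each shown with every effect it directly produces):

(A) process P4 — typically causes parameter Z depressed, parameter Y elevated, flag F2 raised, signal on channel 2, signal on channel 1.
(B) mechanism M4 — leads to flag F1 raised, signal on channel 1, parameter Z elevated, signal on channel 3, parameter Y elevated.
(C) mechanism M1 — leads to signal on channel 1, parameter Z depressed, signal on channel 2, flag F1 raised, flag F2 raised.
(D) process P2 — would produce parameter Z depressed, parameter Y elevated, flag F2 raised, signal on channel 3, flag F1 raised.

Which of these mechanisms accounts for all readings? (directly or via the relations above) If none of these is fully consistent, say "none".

C

For each candidate, compare predicted effects to what was observed:
(A) process P4 — parameter Y elevated +; flag F2 raised +; signal on channel 2 +; parameter Z depressed +; flag F1 raised -; signal on channel 1 +
(B) mechanism M4 — parameter Y elevated +; flag F2 raised -; signal on channel 2 -; parameter Z depressed -; flag F1 raised +; signal on channel 1 +
(C) mechanism M1 — accounts for every observation (parameter Y elevated by parameter Z depressed → parameter Y elevated)
(D) process P2 — does not account for signal on channel 2, signal on channel 1
Only (C) is consistent with every observation.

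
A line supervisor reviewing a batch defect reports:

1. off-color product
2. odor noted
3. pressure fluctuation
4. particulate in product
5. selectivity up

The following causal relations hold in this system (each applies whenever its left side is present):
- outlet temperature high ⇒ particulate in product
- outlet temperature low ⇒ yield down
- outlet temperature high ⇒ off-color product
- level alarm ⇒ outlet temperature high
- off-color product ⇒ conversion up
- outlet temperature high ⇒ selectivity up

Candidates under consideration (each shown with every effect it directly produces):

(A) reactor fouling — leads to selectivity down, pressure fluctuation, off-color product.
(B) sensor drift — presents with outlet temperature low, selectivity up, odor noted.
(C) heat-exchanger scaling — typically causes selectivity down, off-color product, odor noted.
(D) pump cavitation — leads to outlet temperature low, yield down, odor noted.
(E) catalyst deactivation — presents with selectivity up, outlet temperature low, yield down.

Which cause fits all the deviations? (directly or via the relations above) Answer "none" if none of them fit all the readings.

For each candidate, compare predicted effects to what was observed:
(A) reactor fouling — fails on odor noted, particulate in product, selectivity up (predicts selectivity down, not selectivity up)
(B) sensor drift — does not account for off-color product, pressure fluctuation, particulate in product
(C) heat-exchanger scaling — fails on pressure fluctuation, particulate in product, selectivity up (predicts selectivity down, not selectivity up)
(D) pump cavitation — off-color product miss; odor noted match; pressure fluctuation miss; particulate in product miss; selectivity up miss
(E) catalyst deactivation — off-color product miss; odor noted miss; pressure fluctuation miss; particulate in product miss; selectivity up match
None of the listed candidates fits everything.

none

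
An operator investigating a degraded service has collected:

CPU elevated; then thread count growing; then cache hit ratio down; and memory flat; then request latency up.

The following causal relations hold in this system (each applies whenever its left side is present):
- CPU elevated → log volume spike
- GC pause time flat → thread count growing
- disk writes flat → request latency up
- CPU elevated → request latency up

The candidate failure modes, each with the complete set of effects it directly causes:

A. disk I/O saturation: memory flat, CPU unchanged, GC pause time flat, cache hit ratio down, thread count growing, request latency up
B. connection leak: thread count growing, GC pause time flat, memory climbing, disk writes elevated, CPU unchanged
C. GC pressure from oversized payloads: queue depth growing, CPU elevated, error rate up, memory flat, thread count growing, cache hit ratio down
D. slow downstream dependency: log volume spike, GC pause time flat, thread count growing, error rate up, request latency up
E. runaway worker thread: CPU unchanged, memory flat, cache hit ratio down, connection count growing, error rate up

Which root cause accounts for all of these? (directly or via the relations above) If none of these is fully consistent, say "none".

C

For each candidate, compare predicted effects to what was observed:
(A) disk I/O saturation — CPU elevated miss; thread count growing match; cache hit ratio down match; memory flat match; request latency up match
(B) connection leak — fails on CPU elevated, cache hit ratio down, memory flat, request latency up (predicts CPU unchanged, not CPU elevated; predicts memory climbing, not memory flat)
(C) GC pressure from oversized payloads — CPU elevated match; thread count growing match; cache hit ratio down match; memory flat match; request latency up match (by CPU elevated → request latency up)
(D) slow downstream dependency — CPU elevated miss; thread count growing match; cache hit ratio down miss; memory flat miss; request latency up match
(E) runaway worker thread — CPU elevated miss; thread count growing miss; cache hit ratio down match; memory flat match; request latency up miss
Only (C) is consistent with every observation.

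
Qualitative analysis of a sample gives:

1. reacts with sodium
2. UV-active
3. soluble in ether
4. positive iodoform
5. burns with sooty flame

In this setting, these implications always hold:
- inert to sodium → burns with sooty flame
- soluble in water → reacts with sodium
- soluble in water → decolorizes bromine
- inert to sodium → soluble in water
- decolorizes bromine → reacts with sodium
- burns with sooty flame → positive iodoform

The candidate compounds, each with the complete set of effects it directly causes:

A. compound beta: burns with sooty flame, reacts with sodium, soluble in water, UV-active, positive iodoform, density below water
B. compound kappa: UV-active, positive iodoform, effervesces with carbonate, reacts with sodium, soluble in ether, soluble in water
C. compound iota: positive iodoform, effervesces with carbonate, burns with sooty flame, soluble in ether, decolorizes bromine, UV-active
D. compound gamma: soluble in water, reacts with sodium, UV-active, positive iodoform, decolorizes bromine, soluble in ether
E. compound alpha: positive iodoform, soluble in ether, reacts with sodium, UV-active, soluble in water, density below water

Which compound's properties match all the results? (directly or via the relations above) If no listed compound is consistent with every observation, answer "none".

C

For each candidate, compare predicted effects to what was observed:
(A) compound beta — does not account for soluble in ether
(B) compound kappa — reacts with sodium yes; UV-active yes; soluble in ether yes; positive iodoform yes; burns with sooty flame NO
(C) compound iota — accounts for every observation (reacts with sodium by decolorizes bromine → reacts with sodium)
(D) compound gamma — reacts with sodium yes; UV-active yes; soluble in ether yes; positive iodoform yes; burns with sooty flame NO
(E) compound alpha — reacts with sodium yes; UV-active yes; soluble in ether yes; positive iodoform yes; burns with sooty flame NO
(C) alone accounts for all the evidence.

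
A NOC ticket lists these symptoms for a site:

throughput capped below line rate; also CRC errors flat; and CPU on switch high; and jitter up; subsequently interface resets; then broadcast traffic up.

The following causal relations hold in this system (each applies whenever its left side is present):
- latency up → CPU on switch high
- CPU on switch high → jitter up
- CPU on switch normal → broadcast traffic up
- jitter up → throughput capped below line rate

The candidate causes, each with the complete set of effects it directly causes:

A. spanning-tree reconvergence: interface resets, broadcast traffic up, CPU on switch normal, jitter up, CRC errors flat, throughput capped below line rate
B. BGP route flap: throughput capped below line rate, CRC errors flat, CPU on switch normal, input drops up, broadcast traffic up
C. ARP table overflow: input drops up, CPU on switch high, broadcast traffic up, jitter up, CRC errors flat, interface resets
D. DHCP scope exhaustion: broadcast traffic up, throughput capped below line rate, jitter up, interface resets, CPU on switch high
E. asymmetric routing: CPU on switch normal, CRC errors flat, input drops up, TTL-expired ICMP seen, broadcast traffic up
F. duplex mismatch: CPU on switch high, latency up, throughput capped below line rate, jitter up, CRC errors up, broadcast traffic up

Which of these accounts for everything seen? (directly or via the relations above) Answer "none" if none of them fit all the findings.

Checking each candidate against the observations:
(A) spanning-tree reconvergence — fails on CPU on switch high (predicts CPU on switch normal, not CPU on switch high)
(B) BGP route flap — fails on CPU on switch high, jitter up, interface resets (predicts CPU on switch normal, not CPU on switch high)
(C) ARP table overflow — accounts for every observation (throughput capped below line rate via jitter up → throughput capped below line rate)
(D) DHCP scope exhaustion — throughput capped below line rate ✓; CRC errors flat ✗; CPU on switch high ✓; jitter up ✓; interface resets ✓; broadcast traffic up ✓
(E) asymmetric routing — throughput capped below line rate ✗; CRC errors flat ✓; CPU on switch high ✗; jitter up ✗; interface resets ✗; broadcast traffic up ✓
(F) duplex mismatch — throughput capped below line rate ✓; CRC errors flat ✗; CPU on switch high ✓; jitter up ✓; interface resets ✗; broadcast traffic up ✓
(C) alone accounts for all the evidence.

C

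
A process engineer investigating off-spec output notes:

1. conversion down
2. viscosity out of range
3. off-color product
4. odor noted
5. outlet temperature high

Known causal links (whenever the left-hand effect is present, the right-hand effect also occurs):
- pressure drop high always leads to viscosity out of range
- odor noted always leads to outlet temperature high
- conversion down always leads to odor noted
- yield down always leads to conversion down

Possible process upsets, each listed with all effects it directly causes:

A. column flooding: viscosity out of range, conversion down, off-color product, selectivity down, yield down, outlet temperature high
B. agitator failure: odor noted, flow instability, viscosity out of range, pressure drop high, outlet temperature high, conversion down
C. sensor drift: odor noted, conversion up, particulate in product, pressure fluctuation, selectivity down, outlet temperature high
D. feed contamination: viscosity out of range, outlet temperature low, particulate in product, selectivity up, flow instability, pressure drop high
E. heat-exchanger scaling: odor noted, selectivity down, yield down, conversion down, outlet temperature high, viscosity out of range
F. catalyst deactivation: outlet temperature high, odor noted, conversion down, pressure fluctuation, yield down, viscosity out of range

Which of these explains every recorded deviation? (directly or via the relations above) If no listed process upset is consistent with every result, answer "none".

Per-candidate check:
(A) column flooding — conversion down ✓; viscosity out of range ✓; off-color product ✓; odor noted ✓ (via conversion down → odor noted); outlet temperature high ✓
(B) agitator failure — does not account for off-color product
(C) sensor drift — fails on conversion down, viscosity out of range, off-color product (predicts conversion up, not conversion down)
(D) feed contamination — conversion down ✗; viscosity out of range ✓; off-color product ✗; odor noted ✗; outlet temperature high ✗
(E) heat-exchanger scaling — does not account for off-color product
(F) catalyst deactivation — conversion down ✓; viscosity out of range ✓; off-color product ✗; odor noted ✓; outlet temperature high ✓
(A) is the only candidate with no mismatches.

A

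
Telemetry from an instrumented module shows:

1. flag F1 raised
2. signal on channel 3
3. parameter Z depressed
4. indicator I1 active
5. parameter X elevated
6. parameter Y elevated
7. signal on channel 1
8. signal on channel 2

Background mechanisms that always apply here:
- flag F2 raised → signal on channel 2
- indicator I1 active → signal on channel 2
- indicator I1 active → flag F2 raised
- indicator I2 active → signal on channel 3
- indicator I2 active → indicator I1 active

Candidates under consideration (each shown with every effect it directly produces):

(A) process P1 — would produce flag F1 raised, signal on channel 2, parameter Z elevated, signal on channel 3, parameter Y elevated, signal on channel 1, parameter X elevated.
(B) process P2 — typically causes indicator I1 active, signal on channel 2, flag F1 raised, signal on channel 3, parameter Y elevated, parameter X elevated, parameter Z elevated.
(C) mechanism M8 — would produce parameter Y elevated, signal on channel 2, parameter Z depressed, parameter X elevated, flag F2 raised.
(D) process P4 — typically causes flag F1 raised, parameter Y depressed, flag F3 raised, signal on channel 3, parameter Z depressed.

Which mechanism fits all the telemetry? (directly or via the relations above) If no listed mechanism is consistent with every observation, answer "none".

Checking each candidate against the observations:
(A) process P1 — fails on parameter Z depressed, indicator I1 active (predicts parameter Z elevated, not parameter Z depressed)
(B) process P2 — fails on parameter Z depressed, signal on channel 1 (predicts parameter Z elevated, not parameter Z depressed)
(C) mechanism M8 — flag F1 raised NO; signal on channel 3 NO; parameter Z depressed yes; indicator I1 active NO; parameter X elevated yes; parameter Y elevated yes; signal on channel 1 NO; signal on channel 2 yes
(D) process P4 — flag F1 raised yes; signal on channel 3 yes; parameter Z depressed yes; indicator I1 active NO; parameter X elevated NO; parameter Y elevated NO; signal on channel 1 NO; signal on channel 2 NO
Every candidate fails on at least one observation.

none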